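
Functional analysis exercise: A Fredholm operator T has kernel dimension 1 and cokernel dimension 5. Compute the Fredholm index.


The Fredholm index is defined as ind(T) = dim(ker T) - dim(coker T)
= 1 - 5
= -4

-4


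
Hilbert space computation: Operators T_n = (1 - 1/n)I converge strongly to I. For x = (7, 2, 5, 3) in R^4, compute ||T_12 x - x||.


T_12 x - x = (1 - 1/12)x - x = -x/12
||x|| = sqrt(87) = 9.3274
||T_12 x - x|| = ||x||/12 = 9.3274/12 = 0.7773

0.7773


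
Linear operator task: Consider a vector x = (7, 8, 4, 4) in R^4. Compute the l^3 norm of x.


The l^3 norm = (sum |x_i|^3)^(1/3)
Sum of 3th powers = 343 + 512 + 64 + 64 = 983
||x||_3 = (983)^(1/3) = 9.9430

9.9430


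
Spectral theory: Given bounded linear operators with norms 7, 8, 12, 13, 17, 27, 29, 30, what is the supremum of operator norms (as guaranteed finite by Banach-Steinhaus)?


By the Uniform Boundedness Principle, the supremum of norms is finite.
sup_k ||T_k|| = max(7, 8, 12, 13, 17, 27, 29, 30) = 30

30


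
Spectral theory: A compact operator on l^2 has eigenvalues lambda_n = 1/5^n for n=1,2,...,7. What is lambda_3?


The eigenvalue formula gives lambda_3 = 1/5^3
= 1/125
= 0.0080

0.0080


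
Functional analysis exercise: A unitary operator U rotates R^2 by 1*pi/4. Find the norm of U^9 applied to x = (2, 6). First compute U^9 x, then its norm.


U is a rotation by theta = 1*pi/4
U^9 = rotation by 9*theta = 9*pi/4 = 1*pi/4 (mod 2*pi)
cos(1*pi/4) = 0.7071, sin(1*pi/4) = 0.7071
U^9 x = (0.7071 * 2 - 0.7071 * 6, 0.7071 * 2 + 0.7071 * 6)
= (-2.8284, 5.6569)
||U^9 x|| = sqrt((-2.8284)^2 + 5.6569^2) = sqrt(40.0000) = 6.3246

6.3246


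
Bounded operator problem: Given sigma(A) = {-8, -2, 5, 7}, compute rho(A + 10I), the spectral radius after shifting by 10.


Spectrum of A + 10I = {2, 8, 15, 17}
Spectral radius = max |lambda| over the shifted spectrum
= max(2, 8, 15, 17) = 17

17


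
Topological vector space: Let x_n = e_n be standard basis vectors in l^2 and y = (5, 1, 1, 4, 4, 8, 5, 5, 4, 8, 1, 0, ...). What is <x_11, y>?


x_11 = e_11 is the standard basis vector with 1 in position 11.
<x_11, y> = y_11 = 1
As n -> infinity, <x_n, y> -> 0, confirming weak convergence of (x_n) to 0.

1


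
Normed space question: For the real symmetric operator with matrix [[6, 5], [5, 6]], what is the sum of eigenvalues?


For a self-adjoint (symmetric) matrix, the eigenvalues are real.
The sum of eigenvalues equals the trace of the matrix.
trace = 6 + 6 = 12

12


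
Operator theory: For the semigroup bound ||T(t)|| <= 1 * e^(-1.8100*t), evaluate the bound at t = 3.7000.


||T(3.7000)|| <= 1 * exp(-1.8100 * 3.7000)
= 1 * exp(-6.6970)
= 1 * 0.0012
= 0.0012

0.0012


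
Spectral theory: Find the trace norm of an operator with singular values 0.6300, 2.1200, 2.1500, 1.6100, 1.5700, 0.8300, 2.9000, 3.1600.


The nuclear norm is the sum of all singular values.
||T||_1 = 0.6300 + 2.1200 + 2.1500 + 1.6100 + 1.5700 + 0.8300 + 2.9000 + 3.1600
= 14.9700

14.9700


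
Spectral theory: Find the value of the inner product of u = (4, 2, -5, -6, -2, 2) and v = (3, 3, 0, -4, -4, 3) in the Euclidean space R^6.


Computing the standard inner product <u, v> = sum u_i * v_i
= 4*3 + 2*3 + -5*0 + -6*-4 + -2*-4 + 2*3
= 12 + 6 + 0 + 24 + 8 + 6
= 56

56


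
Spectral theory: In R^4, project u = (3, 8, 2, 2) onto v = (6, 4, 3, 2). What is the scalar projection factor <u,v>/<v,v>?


Computing <u,v> = 3*6 + 8*4 + 2*3 + 2*2 = 60
Computing <v,v> = 6^2 + 4^2 + 3^2 + 2^2 = 65
Projection coefficient = 60/65 = 0.9231

0.9231


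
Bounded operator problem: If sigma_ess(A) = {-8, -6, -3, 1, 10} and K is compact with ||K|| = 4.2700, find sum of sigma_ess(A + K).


By Weyl's theorem, the essential spectrum is invariant under compact perturbations.
sigma_ess(A + K) = sigma_ess(A) = {-8, -6, -3, 1, 10}
Sum = -8 + -6 + -3 + 1 + 10 = -6

-6


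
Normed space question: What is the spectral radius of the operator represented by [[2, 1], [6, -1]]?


For a 2x2 matrix, eigenvalues satisfy lambda^2 - (trace)*lambda + det = 0
trace = 2 + -1 = 1
det = 2*-1 - 1*6 = -8
discriminant = 1^2 - 4*(-8) = 33
spectral radius = max |eigenvalue| = 3.3723

3.3723


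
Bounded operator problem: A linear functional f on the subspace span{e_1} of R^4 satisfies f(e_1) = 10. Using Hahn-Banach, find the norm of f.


The norm of f is given by ||f|| = sup_{||x||=1} |f(x)|.
On span{e_1}, ||e_1|| = 1, so ||f|| = |f(e_1)| / ||e_1||
= |10| / 1 = 10.0000

10.0000


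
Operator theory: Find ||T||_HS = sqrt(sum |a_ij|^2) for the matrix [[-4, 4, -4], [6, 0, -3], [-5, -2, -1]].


The Hilbert-Schmidt norm is sqrt(sum of squares of all entries).
Sum of squares = (-4)^2 + 4^2 + (-4)^2 + 6^2 + 0^2 + (-3)^2 + (-5)^2 + (-2)^2 + (-1)^2
= 16 + 16 + 16 + 36 + 0 + 9 + 25 + 4 + 1 = 123
||T||_HS = sqrt(123) = 11.0905

11.0905


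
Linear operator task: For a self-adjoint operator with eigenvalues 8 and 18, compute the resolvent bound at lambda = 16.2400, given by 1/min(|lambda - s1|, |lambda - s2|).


dist(16.2400, {8, 18}) = min(|16.2400 - 8|, |16.2400 - 18|)
= min(8.2400, 1.7600) = 1.7600
Resolvent bound = 1/1.7600 = 0.5682

0.5682


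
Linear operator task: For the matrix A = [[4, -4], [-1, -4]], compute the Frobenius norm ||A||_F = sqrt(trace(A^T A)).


||A||_F^2 = sum a_ij^2
= 4^2 + (-4)^2 + (-1)^2 + (-4)^2
= 16 + 16 + 1 + 16 = 49
||A||_F = sqrt(49) = 7.0000

7.0000


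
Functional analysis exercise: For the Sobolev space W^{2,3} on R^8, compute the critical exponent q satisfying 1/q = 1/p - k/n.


Using the Sobolev embedding formula: 1/q = 1/p - k/n
1/q = 1/3 - 2/8 = 1/12
q = 1/(1/12) = 12

12.0000


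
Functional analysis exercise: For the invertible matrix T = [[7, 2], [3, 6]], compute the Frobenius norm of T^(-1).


det(T) = 7*6 - 2*3 = 36
T^(-1) = (1/36) * [[6, -2], [-3, 7]] = [[0.1667, -0.0556], [-0.0833, 0.1944]]
||T^(-1)||_F^2 = 0.1667^2 + (-0.0556)^2 + (-0.0833)^2 + 0.1944^2 = 0.0756
||T^(-1)||_F = sqrt(0.0756) = 0.2750

0.2750


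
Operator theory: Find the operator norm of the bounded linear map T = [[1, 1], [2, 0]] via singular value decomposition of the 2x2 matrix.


A^T A = [[5, 1], [1, 1]]
trace(A^T A) = 6, det(A^T A) = 4
discriminant = 6^2 - 4*4 = 20
Largest eigenvalue of A^T A = (trace + sqrt(disc))/2 = 5.2361
||T|| = sqrt(5.2361) = 2.2882

2.2882


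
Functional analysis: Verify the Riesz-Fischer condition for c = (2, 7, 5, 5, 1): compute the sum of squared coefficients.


sum |c_n|^2 = 2^2 + 7^2 + 5^2 + 5^2 + 1^2
= 4 + 49 + 25 + 25 + 1
= 104

104


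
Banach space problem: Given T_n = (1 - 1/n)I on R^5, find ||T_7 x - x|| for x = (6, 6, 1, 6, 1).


T_7 x - x = (1 - 1/7)x - x = -x/7
||x|| = sqrt(110) = 10.4881
||T_7 x - x|| = ||x||/7 = 10.4881/7 = 1.4983

1.4983


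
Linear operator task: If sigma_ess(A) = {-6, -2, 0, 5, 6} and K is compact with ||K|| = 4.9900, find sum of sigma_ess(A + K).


By Weyl's theorem, the essential spectrum is invariant under compact perturbations.
sigma_ess(A + K) = sigma_ess(A) = {-6, -2, 0, 5, 6}
Sum = -6 + -2 + 0 + 5 + 6 = 3

3


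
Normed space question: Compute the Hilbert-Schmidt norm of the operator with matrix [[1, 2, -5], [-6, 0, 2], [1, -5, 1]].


The Hilbert-Schmidt norm is sqrt(sum of squares of all entries).
Sum of squares = 1^2 + 2^2 + (-5)^2 + (-6)^2 + 0^2 + 2^2 + 1^2 + (-5)^2 + 1^2
= 1 + 4 + 25 + 36 + 0 + 4 + 1 + 25 + 1 = 97
||T||_HS = sqrt(97) = 9.8489

9.8489


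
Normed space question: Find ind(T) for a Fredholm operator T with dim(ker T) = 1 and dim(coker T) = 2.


The Fredholm index is defined as ind(T) = dim(ker T) - dim(coker T)
= 1 - 2
= -1

-1


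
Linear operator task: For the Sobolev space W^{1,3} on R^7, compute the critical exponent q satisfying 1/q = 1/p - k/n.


Using the Sobolev embedding formula: 1/q = 1/p - k/n
1/q = 1/3 - 1/7 = 4/21
q = 1/(4/21) = 21/4 = 5.2500

5.2500


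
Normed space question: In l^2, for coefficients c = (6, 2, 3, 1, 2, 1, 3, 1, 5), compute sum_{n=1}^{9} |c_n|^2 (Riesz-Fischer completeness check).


sum |c_n|^2 = 6^2 + 2^2 + 3^2 + 1^2 + 2^2 + 1^2 + 3^2 + 1^2 + 5^2
= 36 + 4 + 9 + 1 + 4 + 1 + 9 + 1 + 25
= 90

90


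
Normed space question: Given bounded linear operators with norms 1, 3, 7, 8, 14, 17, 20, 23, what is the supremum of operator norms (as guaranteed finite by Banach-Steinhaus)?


By the Uniform Boundedness Principle, the supremum of norms is finite.
sup_k ||T_k|| = max(1, 3, 7, 8, 14, 17, 20, 23) = 23

23


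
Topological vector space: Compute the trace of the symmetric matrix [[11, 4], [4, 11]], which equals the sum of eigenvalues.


For a self-adjoint (symmetric) matrix, the eigenvalues are real.
The sum of eigenvalues equals the trace of the matrix.
trace = 11 + 11 = 22

22


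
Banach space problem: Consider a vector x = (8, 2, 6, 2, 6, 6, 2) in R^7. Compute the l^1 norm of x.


The l^1 norm equals the sum of absolute values of all components.
||x||_1 = 8 + 2 + 6 + 2 + 6 + 6 + 2
= 32

32.0000


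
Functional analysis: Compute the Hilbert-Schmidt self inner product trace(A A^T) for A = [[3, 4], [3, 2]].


trace(A * A^T) = sum of squares of all entries
= 3^2 + 4^2 + 3^2 + 2^2
= 9 + 16 + 9 + 4
= 38

38


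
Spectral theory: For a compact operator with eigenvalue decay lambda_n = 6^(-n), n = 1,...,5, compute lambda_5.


The eigenvalue formula gives lambda_5 = 1/6^5
= 1/7776
= 1.2860e-04

1.2860e-04


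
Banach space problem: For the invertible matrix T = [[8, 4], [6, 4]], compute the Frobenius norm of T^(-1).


det(T) = 8*4 - 4*6 = 8
T^(-1) = (1/8) * [[4, -4], [-6, 8]] = [[0.5000, -0.5000], [-0.7500, 1.0000]]
||T^(-1)||_F^2 = 0.5000^2 + (-0.5000)^2 + (-0.7500)^2 + 1.0000^2 = 2.0625
||T^(-1)||_F = sqrt(2.0625) = 1.4361

1.4361


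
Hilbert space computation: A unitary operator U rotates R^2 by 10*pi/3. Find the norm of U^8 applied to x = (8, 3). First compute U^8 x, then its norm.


U is a rotation by theta = 10*pi/3
U^8 = rotation by 8*theta = 80*pi/3 = 2*pi/3 (mod 2*pi)
cos(2*pi/3) = -0.5000, sin(2*pi/3) = 0.8660
U^8 x = (-0.5000 * 8 - 0.8660 * 3, 0.8660 * 8 + -0.5000 * 3)
= (-6.5981, 5.4282)
||U^8 x|| = sqrt((-6.5981)^2 + 5.4282^2) = sqrt(73.0000) = 8.5440

8.5440


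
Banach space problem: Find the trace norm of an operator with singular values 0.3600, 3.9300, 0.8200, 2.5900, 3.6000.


The nuclear norm is the sum of all singular values.
||T||_1 = 0.3600 + 3.9300 + 0.8200 + 2.5900 + 3.6000
= 11.3000

11.3000


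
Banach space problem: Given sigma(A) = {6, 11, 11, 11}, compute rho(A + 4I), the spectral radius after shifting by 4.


Spectrum of A + 4I = {10, 15, 15, 15}
Spectral radius = max |lambda| over the shifted spectrum
= max(10, 15, 15, 15) = 15

15


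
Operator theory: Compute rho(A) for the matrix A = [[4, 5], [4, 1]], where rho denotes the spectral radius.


For a 2x2 matrix, eigenvalues satisfy lambda^2 - (trace)*lambda + det = 0
trace = 4 + 1 = 5
det = 4*1 - 5*4 = -16
discriminant = 5^2 - 4*(-16) = 89
spectral radius = max |eigenvalue| = 7.2170

7.2170


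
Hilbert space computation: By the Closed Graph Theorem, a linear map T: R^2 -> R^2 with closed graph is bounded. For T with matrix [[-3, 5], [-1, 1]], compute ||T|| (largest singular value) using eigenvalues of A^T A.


A^T A = [[10, -16], [-16, 26]]
trace(A^T A) = 36, det(A^T A) = 4
discriminant = 36^2 - 4*4 = 1280
Largest eigenvalue of A^T A = (trace + sqrt(disc))/2 = 35.8885
||T|| = sqrt(35.8885) = 5.9907

5.9907


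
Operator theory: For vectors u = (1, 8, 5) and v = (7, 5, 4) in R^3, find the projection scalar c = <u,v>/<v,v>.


Computing <u,v> = 1*7 + 8*5 + 5*4 = 67
Computing <v,v> = 7^2 + 5^2 + 4^2 = 90
Projection coefficient = 67/90 = 0.7444

0.7444


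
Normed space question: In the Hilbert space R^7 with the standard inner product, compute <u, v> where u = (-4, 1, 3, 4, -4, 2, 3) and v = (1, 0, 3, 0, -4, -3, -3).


Computing the standard inner product <u, v> = sum u_i * v_i
= -4*1 + 1*0 + 3*3 + 4*0 + -4*-4 + 2*-3 + 3*-3
= -4 + 0 + 9 + 0 + 16 + -6 + -9
= 6

6


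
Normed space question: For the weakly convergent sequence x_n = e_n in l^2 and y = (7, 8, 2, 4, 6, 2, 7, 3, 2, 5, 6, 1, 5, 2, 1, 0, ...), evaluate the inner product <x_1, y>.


x_1 = e_1 is the standard basis vector with 1 in position 1.
<x_1, y> = y_1 = 7
As n -> infinity, <x_n, y> -> 0, confirming weak convergence of (x_n) to 0.

7


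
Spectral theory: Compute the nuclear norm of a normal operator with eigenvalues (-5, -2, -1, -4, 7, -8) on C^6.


For a normal operator, singular values equal |eigenvalues|.
Trace norm = sum |lambda_i| = 5 + 2 + 1 + 4 + 7 + 8
= 27

27


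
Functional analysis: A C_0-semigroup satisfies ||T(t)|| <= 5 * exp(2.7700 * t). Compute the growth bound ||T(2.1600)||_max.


||T(2.1600)|| <= 5 * exp(2.7700 * 2.1600)
= 5 * exp(5.9832)
= 5 * 396.7078
= 1983.5390

1983.5390


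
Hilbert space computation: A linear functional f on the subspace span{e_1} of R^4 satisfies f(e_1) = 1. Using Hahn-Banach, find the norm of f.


The norm of f is given by ||f|| = sup_{||x||=1} |f(x)|.
On span{e_1}, ||e_1|| = 1, so ||f|| = |f(e_1)| / ||e_1||
= |1| / 1 = 1.0000

1.0000


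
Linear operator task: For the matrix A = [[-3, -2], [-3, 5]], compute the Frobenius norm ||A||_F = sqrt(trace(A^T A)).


||A||_F^2 = sum a_ij^2
= (-3)^2 + (-2)^2 + (-3)^2 + 5^2
= 9 + 4 + 9 + 25 = 47
||A||_F = sqrt(47) = 6.8557

6.8557


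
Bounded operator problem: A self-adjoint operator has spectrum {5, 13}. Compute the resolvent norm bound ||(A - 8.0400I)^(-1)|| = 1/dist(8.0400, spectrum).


dist(8.0400, {5, 13}) = min(|8.0400 - 5|, |8.0400 - 13|)
= min(3.0400, 4.9600) = 3.0400
Resolvent bound = 1/3.0400 = 0.3289

0.3289


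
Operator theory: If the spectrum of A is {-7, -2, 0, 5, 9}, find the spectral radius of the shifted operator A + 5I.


Spectrum of A + 5I = {-2, 3, 5, 10, 14}
Spectral radius = max |lambda| over the shifted spectrum
= max(2, 3, 5, 10, 14) = 14

14


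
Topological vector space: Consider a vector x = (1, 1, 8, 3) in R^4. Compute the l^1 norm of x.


The l^1 norm equals the sum of absolute values of all components.
||x||_1 = 1 + 1 + 8 + 3
= 13

13.0000


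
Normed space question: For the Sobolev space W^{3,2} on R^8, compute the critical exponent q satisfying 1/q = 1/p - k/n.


Using the Sobolev embedding formula: 1/q = 1/p - k/n
1/q = 1/2 - 3/8 = 1/8
q = 1/(1/8) = 8

8.0000


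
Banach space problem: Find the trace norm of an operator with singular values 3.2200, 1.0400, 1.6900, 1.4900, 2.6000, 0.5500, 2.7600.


The nuclear norm is the sum of all singular values.
||T||_1 = 3.2200 + 1.0400 + 1.6900 + 1.4900 + 2.6000 + 0.5500 + 2.7600
= 13.3500

13.3500


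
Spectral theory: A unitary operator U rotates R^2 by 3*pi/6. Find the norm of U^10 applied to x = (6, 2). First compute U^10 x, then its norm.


U is a rotation by theta = 3*pi/6
U^10 = rotation by 10*theta = 30*pi/6 = 6*pi/6 (mod 2*pi)
cos(6*pi/6) = -1.0000, sin(6*pi/6) = 0.0000
U^10 x = (-1.0000 * 6 - 0.0000 * 2, 0.0000 * 6 + -1.0000 * 2)
= (-6.0000, -2.0000)
||U^10 x|| = sqrt((-6.0000)^2 + (-2.0000)^2) = sqrt(40.0000) = 6.3246

6.3246


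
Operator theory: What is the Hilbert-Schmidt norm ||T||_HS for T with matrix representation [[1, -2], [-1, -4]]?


The Hilbert-Schmidt norm is sqrt(sum of squares of all entries).
Sum of squares = 1^2 + (-2)^2 + (-1)^2 + (-4)^2
= 1 + 4 + 1 + 16 = 22
||T||_HS = sqrt(22) = 4.6904

4.6904


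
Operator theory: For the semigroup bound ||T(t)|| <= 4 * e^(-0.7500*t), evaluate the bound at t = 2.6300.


||T(2.6300)|| <= 4 * exp(-0.7500 * 2.6300)
= 4 * exp(-1.9725)
= 4 * 0.1391
= 0.5564

0.5564


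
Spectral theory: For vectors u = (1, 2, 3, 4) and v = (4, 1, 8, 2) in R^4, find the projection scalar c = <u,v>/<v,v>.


Computing <u,v> = 1*4 + 2*1 + 3*8 + 4*2 = 38
Computing <v,v> = 4^2 + 1^2 + 8^2 + 2^2 = 85
Projection coefficient = 38/85 = 0.4471

0.4471


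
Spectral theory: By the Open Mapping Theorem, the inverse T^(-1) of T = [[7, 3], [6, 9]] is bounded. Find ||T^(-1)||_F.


det(T) = 7*9 - 3*6 = 45
T^(-1) = (1/45) * [[9, -3], [-6, 7]] = [[0.2000, -0.0667], [-0.1333, 0.1556]]
||T^(-1)||_F^2 = 0.2000^2 + (-0.0667)^2 + (-0.1333)^2 + 0.1556^2 = 0.0864
||T^(-1)||_F = sqrt(0.0864) = 0.2940

0.2940


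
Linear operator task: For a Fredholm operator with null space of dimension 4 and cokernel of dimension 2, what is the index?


The Fredholm index is defined as ind(T) = dim(ker T) - dim(coker T)
= 4 - 2
= 2

2


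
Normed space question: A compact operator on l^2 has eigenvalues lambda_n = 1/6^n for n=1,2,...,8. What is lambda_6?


The eigenvalue formula gives lambda_6 = 1/6^6
= 1/46656
= 2.1433e-05

2.1433e-05


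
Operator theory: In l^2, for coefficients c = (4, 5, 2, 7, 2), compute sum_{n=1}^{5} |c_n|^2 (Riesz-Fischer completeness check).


sum |c_n|^2 = 4^2 + 5^2 + 2^2 + 7^2 + 2^2
= 16 + 25 + 4 + 49 + 4
= 98

98


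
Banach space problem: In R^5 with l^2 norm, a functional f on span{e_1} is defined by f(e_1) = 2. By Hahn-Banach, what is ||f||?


The norm of f is given by ||f|| = sup_{||x||=1} |f(x)|.
On span{e_1}, ||e_1|| = 1, so ||f|| = |f(e_1)| / ||e_1||
= |2| / 1 = 2.0000

2.0000


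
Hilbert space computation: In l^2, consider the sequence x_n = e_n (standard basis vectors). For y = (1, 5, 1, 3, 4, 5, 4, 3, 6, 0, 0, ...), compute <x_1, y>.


x_1 = e_1 is the standard basis vector with 1 in position 1.
<x_1, y> = y_1 = 1
As n -> infinity, <x_n, y> -> 0, confirming weak convergence of (x_n) to 0.

1


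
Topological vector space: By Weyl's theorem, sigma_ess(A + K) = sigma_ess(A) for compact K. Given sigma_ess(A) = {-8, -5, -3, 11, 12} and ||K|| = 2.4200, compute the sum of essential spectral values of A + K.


By Weyl's theorem, the essential spectrum is invariant under compact perturbations.
sigma_ess(A + K) = sigma_ess(A) = {-8, -5, -3, 11, 12}
Sum = -8 + -5 + -3 + 11 + 12 = 7

7


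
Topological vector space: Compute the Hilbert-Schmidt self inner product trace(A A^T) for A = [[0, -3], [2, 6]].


trace(A * A^T) = sum of squares of all entries
= 0^2 + (-3)^2 + 2^2 + 6^2
= 0 + 9 + 4 + 36
= 49

49


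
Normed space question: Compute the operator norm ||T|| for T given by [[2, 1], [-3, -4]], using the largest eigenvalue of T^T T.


A^T A = [[13, 14], [14, 17]]
trace(A^T A) = 30, det(A^T A) = 25
discriminant = 30^2 - 4*25 = 800
Largest eigenvalue of A^T A = (trace + sqrt(disc))/2 = 29.1421
||T|| = sqrt(29.1421) = 5.3983

5.3983


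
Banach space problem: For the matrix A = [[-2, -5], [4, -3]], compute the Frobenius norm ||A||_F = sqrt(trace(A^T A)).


||A||_F^2 = sum a_ij^2
= (-2)^2 + (-5)^2 + 4^2 + (-3)^2
= 4 + 25 + 16 + 9 = 54
||A||_F = sqrt(54) = 7.3485

7.3485


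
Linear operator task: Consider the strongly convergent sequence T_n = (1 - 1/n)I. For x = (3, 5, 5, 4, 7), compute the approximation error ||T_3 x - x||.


T_3 x - x = (1 - 1/3)x - x = -x/3
||x|| = sqrt(124) = 11.1355
||T_3 x - x|| = ||x||/3 = 11.1355/3 = 3.7118

3.7118


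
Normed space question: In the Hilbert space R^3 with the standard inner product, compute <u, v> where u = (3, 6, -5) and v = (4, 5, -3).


Computing the standard inner product <u, v> = sum u_i * v_i
= 3*4 + 6*5 + -5*-3
= 12 + 30 + 15
= 57

57


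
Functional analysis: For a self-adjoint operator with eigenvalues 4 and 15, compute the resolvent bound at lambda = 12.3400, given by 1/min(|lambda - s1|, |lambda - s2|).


dist(12.3400, {4, 15}) = min(|12.3400 - 4|, |12.3400 - 15|)
= min(8.3400, 2.6600) = 2.6600
Resolvent bound = 1/2.6600 = 0.3759

0.3759


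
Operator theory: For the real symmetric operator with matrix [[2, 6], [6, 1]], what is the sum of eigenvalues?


For a self-adjoint (symmetric) matrix, the eigenvalues are real.
The sum of eigenvalues equals the trace of the matrix.
trace = 2 + 1 = 3

3


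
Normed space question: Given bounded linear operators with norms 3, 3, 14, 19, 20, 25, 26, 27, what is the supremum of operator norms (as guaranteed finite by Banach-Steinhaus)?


By the Uniform Boundedness Principle, the supremum of norms is finite.
sup_k ||T_k|| = max(3, 3, 14, 19, 20, 25, 26, 27) = 27

27


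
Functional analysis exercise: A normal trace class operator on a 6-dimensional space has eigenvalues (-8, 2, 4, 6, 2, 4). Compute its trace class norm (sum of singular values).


For a normal operator, singular values equal |eigenvalues|.
Trace norm = sum |lambda_i| = 8 + 2 + 4 + 6 + 2 + 4
= 26

26


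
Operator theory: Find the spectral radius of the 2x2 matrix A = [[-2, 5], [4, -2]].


For a 2x2 matrix, eigenvalues satisfy lambda^2 - (trace)*lambda + det = 0
trace = -2 + -2 = -4
det = -2*-2 - 5*4 = -16
discriminant = (-4)^2 - 4*(-16) = 80
spectral radius = max |eigenvalue| = 6.4721

6.4721


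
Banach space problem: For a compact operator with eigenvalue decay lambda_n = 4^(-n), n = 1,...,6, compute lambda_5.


The eigenvalue formula gives lambda_5 = 1/4^5
= 1/1024
= 9.7656e-04

9.7656e-04


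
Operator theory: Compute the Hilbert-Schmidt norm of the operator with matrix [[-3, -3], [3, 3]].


The Hilbert-Schmidt norm is sqrt(sum of squares of all entries).
Sum of squares = (-3)^2 + (-3)^2 + 3^2 + 3^2
= 9 + 9 + 9 + 9 = 36
||T||_HS = sqrt(36) = 6.0000

6.0000


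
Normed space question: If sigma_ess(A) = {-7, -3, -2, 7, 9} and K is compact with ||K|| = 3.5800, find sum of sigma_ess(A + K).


By Weyl's theorem, the essential spectrum is invariant under compact perturbations.
sigma_ess(A + K) = sigma_ess(A) = {-7, -3, -2, 7, 9}
Sum = -7 + -3 + -2 + 7 + 9 = 4

4


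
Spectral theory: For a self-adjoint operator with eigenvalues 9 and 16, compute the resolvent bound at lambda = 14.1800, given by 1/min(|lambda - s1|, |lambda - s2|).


dist(14.1800, {9, 16}) = min(|14.1800 - 9|, |14.1800 - 16|)
= min(5.1800, 1.8200) = 1.8200
Resolvent bound = 1/1.8200 = 0.5495

0.5495


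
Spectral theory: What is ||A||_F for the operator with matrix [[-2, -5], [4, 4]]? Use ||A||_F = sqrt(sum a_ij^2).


||A||_F^2 = sum a_ij^2
= (-2)^2 + (-5)^2 + 4^2 + 4^2
= 4 + 25 + 16 + 16 = 61
||A||_F = sqrt(61) = 7.8102

7.8102


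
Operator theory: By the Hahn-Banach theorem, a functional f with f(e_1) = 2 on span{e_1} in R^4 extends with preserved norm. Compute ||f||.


The norm of f is given by ||f|| = sup_{||x||=1} |f(x)|.
On span{e_1}, ||e_1|| = 1, so ||f|| = |f(e_1)| / ||e_1||
= |2| / 1 = 2.0000

2.0000


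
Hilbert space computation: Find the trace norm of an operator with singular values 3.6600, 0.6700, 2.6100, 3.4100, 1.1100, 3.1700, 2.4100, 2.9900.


The nuclear norm is the sum of all singular values.
||T||_1 = 3.6600 + 0.6700 + 2.6100 + 3.4100 + 1.1100 + 3.1700 + 2.4100 + 2.9900
= 20.0300

20.0300


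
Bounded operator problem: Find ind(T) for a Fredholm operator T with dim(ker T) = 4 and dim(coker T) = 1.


The Fredholm index is defined as ind(T) = dim(ker T) - dim(coker T)
= 4 - 1
= 3

3


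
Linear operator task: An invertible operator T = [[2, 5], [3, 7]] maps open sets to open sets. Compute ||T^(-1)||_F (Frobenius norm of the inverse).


det(T) = 2*7 - 5*3 = -1
T^(-1) = (1/-1) * [[7, -5], [-3, 2]] = [[-7.0000, 5.0000], [3.0000, -2.0000]]
||T^(-1)||_F^2 = (-7.0000)^2 + 5.0000^2 + 3.0000^2 + (-2.0000)^2 = 87.0000
||T^(-1)||_F = sqrt(87.0000) = 9.3274

9.3274


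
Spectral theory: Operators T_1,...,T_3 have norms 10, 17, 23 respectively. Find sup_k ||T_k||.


By the Uniform Boundedness Principle, the supremum of norms is finite.
sup_k ||T_k|| = max(10, 17, 23) = 23

23


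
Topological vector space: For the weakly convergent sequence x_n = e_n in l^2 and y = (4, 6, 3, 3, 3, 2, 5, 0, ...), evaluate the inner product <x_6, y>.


x_6 = e_6 is the standard basis vector with 1 in position 6.
<x_6, y> = y_6 = 2
As n -> infinity, <x_n, y> -> 0, confirming weak convergence of (x_n) to 0.

2


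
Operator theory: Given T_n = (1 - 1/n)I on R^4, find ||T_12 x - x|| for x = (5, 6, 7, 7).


T_12 x - x = (1 - 1/12)x - x = -x/12
||x|| = sqrt(159) = 12.6095
||T_12 x - x|| = ||x||/12 = 12.6095/12 = 1.0508

1.0508


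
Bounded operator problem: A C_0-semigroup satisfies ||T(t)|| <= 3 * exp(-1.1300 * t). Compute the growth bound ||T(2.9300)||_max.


||T(2.9300)|| <= 3 * exp(-1.1300 * 2.9300)
= 3 * exp(-3.3109)
= 3 * 0.0365
= 0.1094

0.1094


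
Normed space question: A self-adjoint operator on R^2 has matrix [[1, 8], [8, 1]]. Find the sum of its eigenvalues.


For a self-adjoint (symmetric) matrix, the eigenvalues are real.
The sum of eigenvalues equals the trace of the matrix.
trace = 1 + 1 = 2

2


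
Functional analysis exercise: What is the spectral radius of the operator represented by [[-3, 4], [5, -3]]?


For a 2x2 matrix, eigenvalues satisfy lambda^2 - (trace)*lambda + det = 0
trace = -3 + -3 = -6
det = -3*-3 - 4*5 = -11
discriminant = (-6)^2 - 4*(-11) = 80
spectral radius = max |eigenvalue| = 7.4721

7.4721


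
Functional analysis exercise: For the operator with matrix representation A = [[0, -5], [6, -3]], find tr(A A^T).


trace(A * A^T) = sum of squares of all entries
= 0^2 + (-5)^2 + 6^2 + (-3)^2
= 0 + 25 + 36 + 9
= 70

70


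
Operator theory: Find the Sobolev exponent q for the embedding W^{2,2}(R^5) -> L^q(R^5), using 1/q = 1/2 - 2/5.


Using the Sobolev embedding formula: 1/q = 1/p - k/n
1/q = 1/2 - 2/5 = 1/10
q = 1/(1/10) = 10

10.0000


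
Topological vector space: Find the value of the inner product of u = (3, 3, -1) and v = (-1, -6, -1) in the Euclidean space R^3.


Computing the standard inner product <u, v> = sum u_i * v_i
= 3*-1 + 3*-6 + -1*-1
= -3 + -18 + 1
= -20

-20


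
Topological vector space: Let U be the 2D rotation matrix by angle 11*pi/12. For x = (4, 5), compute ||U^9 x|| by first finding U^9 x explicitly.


U is a rotation by theta = 11*pi/12
U^9 = rotation by 9*theta = 99*pi/12 = 3*pi/12 (mod 2*pi)
cos(3*pi/12) = 0.7071, sin(3*pi/12) = 0.7071
U^9 x = (0.7071 * 4 - 0.7071 * 5, 0.7071 * 4 + 0.7071 * 5)
= (-0.7071, 6.3640)
||U^9 x|| = sqrt((-0.7071)^2 + 6.3640^2) = sqrt(41.0000) = 6.4031

6.4031


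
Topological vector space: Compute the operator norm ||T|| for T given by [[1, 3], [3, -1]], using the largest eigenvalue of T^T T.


A^T A = [[10, 0], [0, 10]]
trace(A^T A) = 20, det(A^T A) = 100
discriminant = 20^2 - 4*100 = 0
Largest eigenvalue of A^T A = (trace + sqrt(disc))/2 = 10.0000
||T|| = sqrt(10.0000) = 3.1623

3.1623


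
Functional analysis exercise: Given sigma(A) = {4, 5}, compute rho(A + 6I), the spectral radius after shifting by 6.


Spectrum of A + 6I = {10, 11}
Spectral radius = max |lambda| over the shifted spectrum
= max(10, 11) = 11

11


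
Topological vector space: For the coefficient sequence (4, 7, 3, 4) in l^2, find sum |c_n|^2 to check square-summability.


sum |c_n|^2 = 4^2 + 7^2 + 3^2 + 4^2
= 16 + 49 + 9 + 16
= 90

90


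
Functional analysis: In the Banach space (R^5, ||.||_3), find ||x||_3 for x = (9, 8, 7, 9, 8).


The l^3 norm = (sum |x_i|^3)^(1/3)
Sum of 3th powers = 729 + 512 + 343 + 729 + 512 = 2825
||x||_3 = (2825)^(1/3) = 14.1364

14.1364


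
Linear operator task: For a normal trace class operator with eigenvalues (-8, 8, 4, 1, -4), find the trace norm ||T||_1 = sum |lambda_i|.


For a normal operator, singular values equal |eigenvalues|.
Trace norm = sum |lambda_i| = 8 + 8 + 4 + 1 + 4
= 25

25


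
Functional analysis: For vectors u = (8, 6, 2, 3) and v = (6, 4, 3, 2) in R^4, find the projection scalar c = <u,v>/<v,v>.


Computing <u,v> = 8*6 + 6*4 + 2*3 + 3*2 = 84
Computing <v,v> = 6^2 + 4^2 + 3^2 + 2^2 = 65
Projection coefficient = 84/65 = 1.2923

1.2923


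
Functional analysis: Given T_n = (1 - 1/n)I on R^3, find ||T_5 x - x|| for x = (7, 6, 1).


T_5 x - x = (1 - 1/5)x - x = -x/5
||x|| = sqrt(86) = 9.2736
||T_5 x - x|| = ||x||/5 = 9.2736/5 = 1.8547

1.8547


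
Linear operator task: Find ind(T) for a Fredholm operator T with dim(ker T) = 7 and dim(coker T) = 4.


The Fredholm index is defined as ind(T) = dim(ker T) - dim(coker T)
= 7 - 4
= 3

3


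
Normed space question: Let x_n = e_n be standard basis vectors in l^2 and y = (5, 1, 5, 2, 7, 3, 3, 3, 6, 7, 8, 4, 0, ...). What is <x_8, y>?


x_8 = e_8 is the standard basis vector with 1 in position 8.
<x_8, y> = y_8 = 3
As n -> infinity, <x_n, y> -> 0, confirming weak convergence of (x_n) to 0.

3


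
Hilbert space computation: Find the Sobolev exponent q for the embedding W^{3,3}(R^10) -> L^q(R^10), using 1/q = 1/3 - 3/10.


Using the Sobolev embedding formula: 1/q = 1/p - k/n
1/q = 1/3 - 3/10 = 1/30
q = 1/(1/30) = 30

30.0000


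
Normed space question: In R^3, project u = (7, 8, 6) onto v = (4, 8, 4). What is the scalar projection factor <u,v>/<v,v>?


Computing <u,v> = 7*4 + 8*8 + 6*4 = 116
Computing <v,v> = 4^2 + 8^2 + 4^2 = 96
Projection coefficient = 116/96 = 1.2083

1.2083


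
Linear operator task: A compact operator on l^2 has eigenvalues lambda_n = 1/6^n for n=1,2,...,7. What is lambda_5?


The eigenvalue formula gives lambda_5 = 1/6^5
= 1/7776
= 1.2860e-04

1.2860e-04


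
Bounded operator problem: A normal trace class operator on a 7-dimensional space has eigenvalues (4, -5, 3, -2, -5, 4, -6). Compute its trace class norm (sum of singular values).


For a normal operator, singular values equal |eigenvalues|.
Trace norm = sum |lambda_i| = 4 + 5 + 3 + 2 + 5 + 4 + 6
= 29

29


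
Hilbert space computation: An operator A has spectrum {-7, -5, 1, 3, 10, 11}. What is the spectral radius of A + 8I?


Spectrum of A + 8I = {1, 3, 9, 11, 18, 19}
Spectral radius = max |lambda| over the shifted spectrum
= max(1, 3, 9, 11, 18, 19) = 19

19


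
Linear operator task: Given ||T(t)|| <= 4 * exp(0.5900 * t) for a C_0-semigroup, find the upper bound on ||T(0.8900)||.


||T(0.8900)|| <= 4 * exp(0.5900 * 0.8900)
= 4 * exp(0.5251)
= 4 * 1.6906
= 6.7625

6.7625


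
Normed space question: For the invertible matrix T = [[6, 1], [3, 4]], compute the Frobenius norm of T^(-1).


det(T) = 6*4 - 1*3 = 21
T^(-1) = (1/21) * [[4, -1], [-3, 6]] = [[0.1905, -0.0476], [-0.1429, 0.2857]]
||T^(-1)||_F^2 = 0.1905^2 + (-0.0476)^2 + (-0.1429)^2 + 0.2857^2 = 0.1406
||T^(-1)||_F = sqrt(0.1406) = 0.3750

0.3750


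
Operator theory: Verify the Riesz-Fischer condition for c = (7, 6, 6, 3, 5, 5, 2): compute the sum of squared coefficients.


sum |c_n|^2 = 7^2 + 6^2 + 6^2 + 3^2 + 5^2 + 5^2 + 2^2
= 49 + 36 + 36 + 9 + 25 + 25 + 4
= 184

184


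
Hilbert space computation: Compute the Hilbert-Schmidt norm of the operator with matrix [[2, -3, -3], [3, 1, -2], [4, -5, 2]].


The Hilbert-Schmidt norm is sqrt(sum of squares of all entries).
Sum of squares = 2^2 + (-3)^2 + (-3)^2 + 3^2 + 1^2 + (-2)^2 + 4^2 + (-5)^2 + 2^2
= 4 + 9 + 9 + 9 + 1 + 4 + 16 + 25 + 4 = 81
||T||_HS = sqrt(81) = 9.0000

9.0000


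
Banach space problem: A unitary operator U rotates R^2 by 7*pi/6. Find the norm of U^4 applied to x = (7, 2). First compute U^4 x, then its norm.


U is a rotation by theta = 7*pi/6
U^4 = rotation by 4*theta = 28*pi/6 = 4*pi/6 (mod 2*pi)
cos(4*pi/6) = -0.5000, sin(4*pi/6) = 0.8660
U^4 x = (-0.5000 * 7 - 0.8660 * 2, 0.8660 * 7 + -0.5000 * 2)
= (-5.2321, 5.0622)
||U^4 x|| = sqrt((-5.2321)^2 + 5.0622^2) = sqrt(53.0000) = 7.2801

7.2801


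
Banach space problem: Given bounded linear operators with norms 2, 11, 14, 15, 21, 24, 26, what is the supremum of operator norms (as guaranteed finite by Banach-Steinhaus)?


By the Uniform Boundedness Principle, the supremum of norms is finite.
sup_k ||T_k|| = max(2, 11, 14, 15, 21, 24, 26) = 26

26


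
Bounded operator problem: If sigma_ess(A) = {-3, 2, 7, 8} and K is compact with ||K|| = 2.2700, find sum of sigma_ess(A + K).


By Weyl's theorem, the essential spectrum is invariant under compact perturbations.
sigma_ess(A + K) = sigma_ess(A) = {-3, 2, 7, 8}
Sum = -3 + 2 + 7 + 8 = 14

14


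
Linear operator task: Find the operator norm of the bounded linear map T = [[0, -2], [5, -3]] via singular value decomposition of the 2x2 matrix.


A^T A = [[25, -15], [-15, 13]]
trace(A^T A) = 38, det(A^T A) = 100
discriminant = 38^2 - 4*100 = 1044
Largest eigenvalue of A^T A = (trace + sqrt(disc))/2 = 35.1555
||T|| = sqrt(35.1555) = 5.9292

5.9292


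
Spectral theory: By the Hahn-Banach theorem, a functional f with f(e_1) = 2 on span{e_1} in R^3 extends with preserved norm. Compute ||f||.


The norm of f is given by ||f|| = sup_{||x||=1} |f(x)|.
On span{e_1}, ||e_1|| = 1, so ||f|| = |f(e_1)| / ||e_1||
= |2| / 1 = 2.0000

2.0000


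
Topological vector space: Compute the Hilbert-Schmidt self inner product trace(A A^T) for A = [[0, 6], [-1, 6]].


trace(A * A^T) = sum of squares of all entries
= 0^2 + 6^2 + (-1)^2 + 6^2
= 0 + 36 + 1 + 36
= 73

73


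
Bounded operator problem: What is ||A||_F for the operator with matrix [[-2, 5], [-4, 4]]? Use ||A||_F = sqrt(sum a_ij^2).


||A||_F^2 = sum a_ij^2
= (-2)^2 + 5^2 + (-4)^2 + 4^2
= 4 + 25 + 16 + 16 = 61
||A||_F = sqrt(61) = 7.8102

7.8102


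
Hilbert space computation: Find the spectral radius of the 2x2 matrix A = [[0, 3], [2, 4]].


For a 2x2 matrix, eigenvalues satisfy lambda^2 - (trace)*lambda + det = 0
trace = 0 + 4 = 4
det = 0*4 - 3*2 = -6
discriminant = 4^2 - 4*(-6) = 40
spectral radius = max |eigenvalue| = 5.1623

5.1623


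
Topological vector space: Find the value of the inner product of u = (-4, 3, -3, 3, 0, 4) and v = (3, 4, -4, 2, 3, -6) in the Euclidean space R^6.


Computing the standard inner product <u, v> = sum u_i * v_i
= -4*3 + 3*4 + -3*-4 + 3*2 + 0*3 + 4*-6
= -12 + 12 + 12 + 6 + 0 + -24
= -6

-6


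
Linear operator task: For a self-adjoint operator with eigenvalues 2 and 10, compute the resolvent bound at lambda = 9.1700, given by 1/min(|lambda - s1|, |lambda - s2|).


dist(9.1700, {2, 10}) = min(|9.1700 - 2|, |9.1700 - 10|)
= min(7.1700, 0.8300) = 0.8300
Resolvent bound = 1/0.8300 = 1.2048

1.2048


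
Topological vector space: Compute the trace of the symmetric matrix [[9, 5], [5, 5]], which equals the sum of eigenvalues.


For a self-adjoint (symmetric) matrix, the eigenvalues are real.
The sum of eigenvalues equals the trace of the matrix.
trace = 9 + 5 = 14

14


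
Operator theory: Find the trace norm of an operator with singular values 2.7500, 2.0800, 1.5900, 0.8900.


The nuclear norm is the sum of all singular values.
||T||_1 = 2.7500 + 2.0800 + 1.5900 + 0.8900
= 7.3100

7.3100


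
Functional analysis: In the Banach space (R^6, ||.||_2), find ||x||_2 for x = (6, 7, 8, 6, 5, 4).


The l^2 norm = (sum |x_i|^2)^(1/2)
Sum of 2th powers = 36 + 49 + 64 + 36 + 25 + 16 = 226
||x||_2 = (226)^(1/2) = 15.0333

15.0333


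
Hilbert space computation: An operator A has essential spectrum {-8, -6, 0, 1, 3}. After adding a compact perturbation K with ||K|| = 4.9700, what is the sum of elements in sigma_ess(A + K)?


By Weyl's theorem, the essential spectrum is invariant under compact perturbations.
sigma_ess(A + K) = sigma_ess(A) = {-8, -6, 0, 1, 3}
Sum = -8 + -6 + 0 + 1 + 3 = -10

-10


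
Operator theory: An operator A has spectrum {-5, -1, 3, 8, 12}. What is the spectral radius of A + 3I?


Spectrum of A + 3I = {-2, 2, 6, 11, 15}
Spectral radius = max |lambda| over the shifted spectrum
= max(2, 2, 6, 11, 15) = 15

15


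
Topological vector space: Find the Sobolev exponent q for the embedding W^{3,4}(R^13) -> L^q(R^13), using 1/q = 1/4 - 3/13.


Using the Sobolev embedding formula: 1/q = 1/p - k/n
1/q = 1/4 - 3/13 = 1/52
q = 1/(1/52) = 52

52.0000


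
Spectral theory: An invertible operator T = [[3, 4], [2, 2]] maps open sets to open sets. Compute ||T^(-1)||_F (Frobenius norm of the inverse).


det(T) = 3*2 - 4*2 = -2
T^(-1) = (1/-2) * [[2, -4], [-2, 3]] = [[-1.0000, 2.0000], [1.0000, -1.5000]]
||T^(-1)||_F^2 = (-1.0000)^2 + 2.0000^2 + 1.0000^2 + (-1.5000)^2 = 8.2500
||T^(-1)||_F = sqrt(8.2500) = 2.8723

2.8723


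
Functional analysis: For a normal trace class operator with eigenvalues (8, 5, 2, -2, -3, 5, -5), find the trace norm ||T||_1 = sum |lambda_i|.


For a normal operator, singular values equal |eigenvalues|.
Trace norm = sum |lambda_i| = 8 + 5 + 2 + 2 + 3 + 5 + 5
= 30

30


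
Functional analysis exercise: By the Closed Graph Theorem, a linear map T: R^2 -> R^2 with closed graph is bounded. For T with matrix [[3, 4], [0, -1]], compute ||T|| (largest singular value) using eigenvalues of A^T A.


A^T A = [[9, 12], [12, 17]]
trace(A^T A) = 26, det(A^T A) = 9
discriminant = 26^2 - 4*9 = 640
Largest eigenvalue of A^T A = (trace + sqrt(disc))/2 = 25.6491
||T|| = sqrt(25.6491) = 5.0645

5.0645


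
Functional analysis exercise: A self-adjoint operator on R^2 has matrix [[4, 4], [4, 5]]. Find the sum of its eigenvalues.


For a self-adjoint (symmetric) matrix, the eigenvalues are real.
The sum of eigenvalues equals the trace of the matrix.
trace = 4 + 5 = 9

9


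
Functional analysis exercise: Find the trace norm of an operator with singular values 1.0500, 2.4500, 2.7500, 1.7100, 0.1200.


The nuclear norm is the sum of all singular values.
||T||_1 = 1.0500 + 2.4500 + 2.7500 + 1.7100 + 0.1200
= 8.0800

8.0800


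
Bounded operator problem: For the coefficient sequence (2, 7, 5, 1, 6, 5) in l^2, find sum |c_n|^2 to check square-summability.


sum |c_n|^2 = 2^2 + 7^2 + 5^2 + 1^2 + 6^2 + 5^2
= 4 + 49 + 25 + 1 + 36 + 25
= 140

140


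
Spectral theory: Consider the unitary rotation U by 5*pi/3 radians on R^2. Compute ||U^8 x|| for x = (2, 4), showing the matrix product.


U is a rotation by theta = 5*pi/3
U^8 = rotation by 8*theta = 40*pi/3 = 4*pi/3 (mod 2*pi)
cos(4*pi/3) = -0.5000, sin(4*pi/3) = -0.8660
U^8 x = (-0.5000 * 2 - -0.8660 * 4, -0.8660 * 2 + -0.5000 * 4)
= (2.4641, -3.7321)
||U^8 x|| = sqrt(2.4641^2 + (-3.7321)^2) = sqrt(20.0000) = 4.4721

4.4721


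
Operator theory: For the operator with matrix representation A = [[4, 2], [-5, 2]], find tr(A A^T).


trace(A * A^T) = sum of squares of all entries
= 4^2 + 2^2 + (-5)^2 + 2^2
= 16 + 4 + 25 + 4
= 49

49


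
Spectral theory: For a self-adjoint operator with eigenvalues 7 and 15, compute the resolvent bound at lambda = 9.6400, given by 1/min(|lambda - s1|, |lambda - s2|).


dist(9.6400, {7, 15}) = min(|9.6400 - 7|, |9.6400 - 15|)
= min(2.6400, 5.3600) = 2.6400
Resolvent bound = 1/2.6400 = 0.3788

0.3788


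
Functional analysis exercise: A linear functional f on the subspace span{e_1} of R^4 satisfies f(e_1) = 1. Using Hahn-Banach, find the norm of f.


The norm of f is given by ||f|| = sup_{||x||=1} |f(x)|.
On span{e_1}, ||e_1|| = 1, so ||f|| = |f(e_1)| / ||e_1||
= |1| / 1 = 1.0000

1.0000


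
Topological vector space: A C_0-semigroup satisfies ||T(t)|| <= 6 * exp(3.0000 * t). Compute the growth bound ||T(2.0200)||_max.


||T(2.0200)|| <= 6 * exp(3.0000 * 2.0200)
= 6 * exp(6.0600)
= 6 * 428.3754
= 2570.2526

2570.2526


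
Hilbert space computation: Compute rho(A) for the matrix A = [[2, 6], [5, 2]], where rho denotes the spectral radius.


For a 2x2 matrix, eigenvalues satisfy lambda^2 - (trace)*lambda + det = 0
trace = 2 + 2 = 4
det = 2*2 - 6*5 = -26
discriminant = 4^2 - 4*(-26) = 120
spectral radius = max |eigenvalue| = 7.4772

7.4772


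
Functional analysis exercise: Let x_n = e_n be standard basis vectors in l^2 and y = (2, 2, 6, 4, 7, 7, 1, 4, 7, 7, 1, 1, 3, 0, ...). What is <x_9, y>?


x_9 = e_9 is the standard basis vector with 1 in position 9.
<x_9, y> = y_9 = 7
As n -> infinity, <x_n, y> -> 0, confirming weak convergence of (x_n) to 0.

7


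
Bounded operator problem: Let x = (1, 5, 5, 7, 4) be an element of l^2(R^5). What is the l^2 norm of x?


The l^2 norm = (sum |x_i|^2)^(1/2)
Sum of 2th powers = 1 + 25 + 25 + 49 + 16 = 116
||x||_2 = (116)^(1/2) = 10.7703

10.7703


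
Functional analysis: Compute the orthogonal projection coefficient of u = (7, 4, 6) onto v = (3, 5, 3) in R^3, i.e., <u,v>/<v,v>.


Computing <u,v> = 7*3 + 4*5 + 6*3 = 59
Computing <v,v> = 3^2 + 5^2 + 3^2 = 43
Projection coefficient = 59/43 = 1.3721

1.3721
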